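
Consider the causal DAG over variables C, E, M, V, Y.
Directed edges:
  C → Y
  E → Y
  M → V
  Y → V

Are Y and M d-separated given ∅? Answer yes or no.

Bayes-Ball from Y | ∅ reaches {C,E,V}.
M ∉ reach(Y|∅) ⇒ Y ⊥ M | ∅.

Yes — Y ⊥ M | ∅.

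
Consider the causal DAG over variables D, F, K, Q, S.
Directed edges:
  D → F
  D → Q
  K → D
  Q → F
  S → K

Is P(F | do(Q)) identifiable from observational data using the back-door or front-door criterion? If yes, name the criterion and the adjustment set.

desc(Q)\{Q}={F}; candidates ⊆ {D,K,S}.
size 0: {}; under {} Q still reaches {D,F,K,S} ∋ F.
{D}: Q⊥F given {D} in G with Q→· removed — back-door holds.
P(F|do(Q)) = Σ_{D} P(F|Q,D)·P(D).

P(F|do(Q)): backdoor, adjust for {D}.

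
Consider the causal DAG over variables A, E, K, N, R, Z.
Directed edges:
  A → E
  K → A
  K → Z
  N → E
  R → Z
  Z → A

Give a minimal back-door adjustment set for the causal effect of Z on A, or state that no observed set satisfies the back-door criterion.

desc(Z)\{Z}={A,E}; candidates ⊆ {K,N,R}.
size 0: {}; under {} Z still reaches {A,E,K,R} ∋ A.
{K}: Z⊥A given {K} in G with Z→· removed — back-door holds.

Z→A: minimal back-door set {K}.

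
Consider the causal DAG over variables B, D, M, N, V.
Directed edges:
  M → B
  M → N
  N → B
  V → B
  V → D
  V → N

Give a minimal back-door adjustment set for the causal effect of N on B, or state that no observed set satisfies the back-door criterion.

N→B: minimal back-door set {M, V}.

desc(N)\{N}={B}; candidates ⊆ {D,M,V}.
size 0: {}; under {} N still reaches {B,D,M,V} ∋ B.
size 1: {D}, {M}, {V}; under {D} N still reaches {B,M,V} ∋ B.
{M,V}: N⊥B given {M,V} in G with N→· removed — back-door holds.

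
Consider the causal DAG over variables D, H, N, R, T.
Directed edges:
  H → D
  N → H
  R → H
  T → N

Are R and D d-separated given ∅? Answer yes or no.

No — R and D are d-connected given ∅.

Bayes-Ball from R | ∅ reaches {D,H}.
D ∈ reach(R|∅) ⇒ R ⊥̸ D | ∅.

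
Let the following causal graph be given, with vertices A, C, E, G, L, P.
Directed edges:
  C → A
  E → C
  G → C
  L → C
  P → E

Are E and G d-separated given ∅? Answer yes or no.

Bayes-Ball from E | ∅ reaches {A,C,P}.
G ∉ reach(E|∅) ⇒ E ⊥ G | ∅.

Yes — E ⊥ G | ∅.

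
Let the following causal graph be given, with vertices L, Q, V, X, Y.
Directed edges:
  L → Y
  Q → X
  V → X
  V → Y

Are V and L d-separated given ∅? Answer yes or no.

Yes — V ⊥ L | ∅.

Bayes-Ball from V | ∅ reaches {X,Y}.
L ∉ reach(V|∅) ⇒ V ⊥ L | ∅.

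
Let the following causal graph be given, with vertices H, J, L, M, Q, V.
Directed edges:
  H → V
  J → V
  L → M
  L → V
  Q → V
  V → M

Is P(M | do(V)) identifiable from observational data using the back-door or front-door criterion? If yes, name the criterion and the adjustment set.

desc(V)\{V}={M}; candidates ⊆ {H,J,L,Q}.
size 0: {}; under {} V still reaches {H,J,L,M,Q} ∋ M.
{L}: V⊥M given {L} in G with V→· removed — back-door holds.
P(M|do(V)) = Σ_{L} P(M|V,L)·P(L).

P(M|do(V)): backdoor, adjust for {L}.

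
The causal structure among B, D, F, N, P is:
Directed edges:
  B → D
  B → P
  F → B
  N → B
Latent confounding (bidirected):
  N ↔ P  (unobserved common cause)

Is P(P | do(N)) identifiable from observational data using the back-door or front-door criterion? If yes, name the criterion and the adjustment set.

P(P|do(N)): frontdoor, adjust for {B}.

desc(N)\{N}={B,D,P}; candidates ⊆ {F}.
N↔P: latent back-door arc(s) into N.
size 0: {}; under {} N still reaches {P} ∋ P.
size 1: {F}; under {F} N still reaches {P} ∋ P.
N↔P cannot be blocked by any observed set — no back-door set.
{B}: (i) intercepts every directed N→P path; (ii) no back-door N→{B}; (iii) {N} blocks every back-door {B}→P. Front-door holds.
P(P|do(N)) = Σ_{B} P(B|N) Σ_{N'} P(P|B,N')P(N').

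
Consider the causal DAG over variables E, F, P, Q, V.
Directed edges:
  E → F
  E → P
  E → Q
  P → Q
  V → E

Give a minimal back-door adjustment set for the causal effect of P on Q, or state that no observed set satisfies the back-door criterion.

desc(P)\{P}={Q}; candidates ⊆ {E,F,V}.
size 0: {}; under {} P still reaches {E,F,Q,V} ∋ Q.
{E}: P⊥Q given {E} in G with P→· removed — back-door holds.

P→Q: minimal back-door set {E}.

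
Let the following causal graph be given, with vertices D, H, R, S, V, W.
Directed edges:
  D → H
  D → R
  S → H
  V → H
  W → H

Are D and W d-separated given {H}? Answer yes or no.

No — D and W are d-connected given {H}.

Bayes-Ball from D | {H} reaches {R,S,V,W}.
W ∈ reach(D|{H}) ⇒ D ⊥̸ W | {H}.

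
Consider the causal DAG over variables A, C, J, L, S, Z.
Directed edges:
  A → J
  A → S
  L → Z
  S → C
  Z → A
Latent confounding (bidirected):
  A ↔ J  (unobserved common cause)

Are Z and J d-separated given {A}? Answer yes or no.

No — Z and J are d-connected given {A}.

Bayes-Ball from Z | {A} reaches {J,L}.
J ∈ reach(Z|{A}) ⇒ Z ⊥̸ J | {A}.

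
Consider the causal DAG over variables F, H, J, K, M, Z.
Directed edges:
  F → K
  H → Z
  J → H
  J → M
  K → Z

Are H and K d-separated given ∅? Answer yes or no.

Yes — H ⊥ K | ∅.

Bayes-Ball from H | ∅ reaches {J,M,Z}.
K ∉ reach(H|∅) ⇒ H ⊥ K | ∅.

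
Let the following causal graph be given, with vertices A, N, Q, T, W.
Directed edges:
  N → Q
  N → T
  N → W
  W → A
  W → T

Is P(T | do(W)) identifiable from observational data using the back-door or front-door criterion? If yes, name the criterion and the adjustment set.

P(T|do(W)): backdoor, adjust for {N}.

desc(W)\{W}={A,T}; candidates ⊆ {N,Q}.
size 0: {}; under {} W still reaches {N,Q,T} ∋ T.
{N}: W⊥T given {N} in G with W→· removed — back-door holds.
P(T|do(W)) = Σ_{N} P(T|W,N)·P(N).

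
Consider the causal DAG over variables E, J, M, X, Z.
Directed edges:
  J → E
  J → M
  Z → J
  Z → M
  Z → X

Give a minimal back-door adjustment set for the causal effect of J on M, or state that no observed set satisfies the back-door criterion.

J→M: minimal back-door set {Z}.

desc(J)\{J}={E,M}; candidates ⊆ {X,Z}.
size 0: {}; under {} J still reaches {M,X,Z} ∋ M.
{Z}: J⊥M given {Z} in G with J→· removed — back-door holds.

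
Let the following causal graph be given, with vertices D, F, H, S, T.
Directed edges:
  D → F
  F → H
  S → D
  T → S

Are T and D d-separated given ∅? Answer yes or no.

No — T and D are d-connected given ∅.

Bayes-Ball from T | ∅ reaches {D,F,H,S}.
D ∈ reach(T|∅) ⇒ T ⊥̸ D | ∅.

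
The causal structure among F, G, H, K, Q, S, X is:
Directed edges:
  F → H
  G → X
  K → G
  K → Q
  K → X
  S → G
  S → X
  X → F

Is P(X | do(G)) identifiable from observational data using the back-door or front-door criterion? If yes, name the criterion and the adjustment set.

desc(G)\{G}={F,H,X}; candidates ⊆ {K,Q,S}.
size 0: {}; under {} G still reaches {F,H,K,Q,S,X} ∋ X.
size 1: {K}, {Q}, {S}; under {K} G still reaches {F,H,S,X} ∋ X.
{K,S}: G⊥X given {K,S} in G with G→· removed — back-door holds.
P(X|do(G)) = Σ_{K,S} P(X|G,K,S)·P(K,S).

P(X|do(G)): backdoor, adjust for {K, S}.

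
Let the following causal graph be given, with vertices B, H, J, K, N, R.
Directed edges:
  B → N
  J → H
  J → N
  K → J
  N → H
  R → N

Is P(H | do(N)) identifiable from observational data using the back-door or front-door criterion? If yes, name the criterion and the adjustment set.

desc(N)\{N}={H}; candidates ⊆ {B,J,K,R}.
size 0: {}; under {} N still reaches {B,H,J,K,R} ∋ H.
{J}: N⊥H given {J} in G with N→· removed — back-door holds.
P(H|do(N)) = Σ_{J} P(H|N,J)·P(J).

P(H|do(N)): backdoor, adjust for {J}.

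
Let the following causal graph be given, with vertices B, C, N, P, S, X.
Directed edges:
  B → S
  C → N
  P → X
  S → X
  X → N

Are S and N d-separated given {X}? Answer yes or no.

Bayes-Ball from S | {X} reaches {B,P}.
N ∉ reach(S|{X}) ⇒ S ⊥ N | {X}.

Yes — S ⊥ N | {X}.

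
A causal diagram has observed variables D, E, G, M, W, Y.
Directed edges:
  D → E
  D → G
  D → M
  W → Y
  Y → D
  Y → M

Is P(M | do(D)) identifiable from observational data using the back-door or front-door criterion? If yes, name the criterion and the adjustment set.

P(M|do(D)): backdoor, adjust for {Y}.

desc(D)\{D}={E,G,M}; candidates ⊆ {W,Y}.
size 0: {}; under {} D still reaches {M,W,Y} ∋ M.
{Y}: D⊥M given {Y} in G with D→· removed — back-door holds.
P(M|do(D)) = Σ_{Y} P(M|D,Y)·P(Y).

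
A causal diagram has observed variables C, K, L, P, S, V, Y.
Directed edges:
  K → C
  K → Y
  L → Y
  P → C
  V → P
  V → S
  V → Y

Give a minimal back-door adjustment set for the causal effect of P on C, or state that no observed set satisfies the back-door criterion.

P→C: minimal back-door set ∅.

desc(P)\{P}={C}; candidates ⊆ {K,L,S,V,Y}.
∅: P⊥C given ∅ in G with P→· removed — back-door holds.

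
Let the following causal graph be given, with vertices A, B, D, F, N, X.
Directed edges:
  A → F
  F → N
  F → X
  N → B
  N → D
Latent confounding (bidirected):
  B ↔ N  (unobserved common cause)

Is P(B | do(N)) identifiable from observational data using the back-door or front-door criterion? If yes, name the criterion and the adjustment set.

desc(N)\{N}={B,D}; candidates ⊆ {A,F,X}.
N↔B: latent back-door arc(s) into N.
size 0: {}; under {} N still reaches {A,B,F,X} ∋ B.
size 1: {A}, {F}, {X}; under {A} N still reaches {B,F,X} ∋ B.
size 2: {A,F}, {A,X}, {F,X}; under {A,F} N still reaches {B} ∋ B.
N↔B cannot be blocked by any observed set — no back-door set.
No mediator lies on a directed N→…→B path.
Neither criterion identifies P(B|do(N)) in this graph.

P(B|do(N)): not identifiable (no BD/FD set).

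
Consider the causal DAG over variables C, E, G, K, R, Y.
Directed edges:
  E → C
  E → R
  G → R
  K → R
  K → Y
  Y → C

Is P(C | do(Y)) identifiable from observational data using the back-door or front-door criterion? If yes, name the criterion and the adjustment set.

P(C|do(Y)): backdoor, adjust for ∅.

desc(Y)\{Y}={C}; candidates ⊆ {E,G,K,R}.
∅: Y⊥C given ∅ in G with Y→· removed — back-door holds.
P(C|do(Y)) = P(C|Y) — no adjustment needed.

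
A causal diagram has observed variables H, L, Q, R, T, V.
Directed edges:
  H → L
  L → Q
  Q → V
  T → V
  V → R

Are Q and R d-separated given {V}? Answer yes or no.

Yes — Q ⊥ R | {V}.

Bayes-Ball from Q | {V} reaches {H,L,T}.
R ∉ reach(Q|{V}) ⇒ Q ⊥ R | {V}.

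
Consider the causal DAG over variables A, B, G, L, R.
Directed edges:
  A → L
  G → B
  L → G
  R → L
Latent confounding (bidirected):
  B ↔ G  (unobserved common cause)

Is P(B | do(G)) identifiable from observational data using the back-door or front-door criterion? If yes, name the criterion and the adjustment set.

P(B|do(G)): not identifiable (no BD/FD set).

desc(G)\{G}={B}; candidates ⊆ {A,L,R}.
G↔B: latent back-door arc(s) into G.
size 0: {}; under {} G still reaches {A,B,L,R} ∋ B.
size 1: {A}, {L}, {R}; under {A} G still reaches {B,L,R} ∋ B.
size 2: {A,L}, {A,R}, {L,R}; under {A,L} G still reaches {B} ∋ B.
G↔B cannot be blocked by any observed set — no back-door set.
No mediator lies on a directed G→…→B path.
Neither criterion identifies P(B|do(G)) in this graph.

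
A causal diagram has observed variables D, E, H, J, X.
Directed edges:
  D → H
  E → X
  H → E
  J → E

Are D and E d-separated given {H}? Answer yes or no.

Bayes-Ball from D | {H} reaches ∅.
E ∉ reach(D|{H}) ⇒ D ⊥ E | {H}.

Yes — D ⊥ E | {H}.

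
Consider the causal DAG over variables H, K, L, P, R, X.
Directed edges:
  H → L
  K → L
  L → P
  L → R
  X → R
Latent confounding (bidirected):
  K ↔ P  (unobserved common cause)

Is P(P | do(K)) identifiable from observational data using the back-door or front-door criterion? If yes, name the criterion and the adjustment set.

P(P|do(K)): frontdoor, adjust for {L}.

desc(K)\{K}={L,P,R}; candidates ⊆ {H,X}.
K↔P: latent back-door arc(s) into K.
size 0: {}; under {} K still reaches {P} ∋ P.
size 1: {H}, {X}; under {H} K still reaches {P} ∋ P.
size 2: {H,X}; under {H,X} K still reaches {P} ∋ P.
K↔P cannot be blocked by any observed set — no back-door set.
{L}: (i) intercepts every directed K→P path; (ii) no back-door K→{L}; (iii) {K} blocks every back-door {L}→P. Front-door holds.
P(P|do(K)) = Σ_{L} P(L|K) Σ_{K'} P(P|L,K')P(K').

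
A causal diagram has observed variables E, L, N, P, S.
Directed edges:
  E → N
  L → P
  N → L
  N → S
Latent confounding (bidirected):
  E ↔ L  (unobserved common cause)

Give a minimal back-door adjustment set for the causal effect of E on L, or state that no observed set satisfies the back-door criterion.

E→L: no observed back-door set.

desc(E)\{E}={L,N,P,S}; candidates ⊆ {—}.
E↔L: latent back-door arc(s) into E.
size 0: {}; under {} E still reaches {L,P} ∋ L.
E↔L cannot be blocked by any observed set — no back-door set.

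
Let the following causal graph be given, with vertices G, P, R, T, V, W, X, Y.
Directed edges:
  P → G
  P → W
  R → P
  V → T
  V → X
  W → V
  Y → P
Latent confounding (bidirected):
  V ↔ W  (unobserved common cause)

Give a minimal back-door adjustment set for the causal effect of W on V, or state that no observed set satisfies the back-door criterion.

desc(W)\{W}={T,V,X}; candidates ⊆ {G,P,R,Y}.
W↔V: latent back-door arc(s) into W.
size 0: {}; under {} W still reaches {G,P,R,T,V,X,Y} ∋ V.
size 1: {G}, {P}, {R} …(+1); under {G} W still reaches {P,R,T,V,X,Y} ∋ V.
size 2: {G,P}, {G,R}, {G,Y} …(+3); under {G,P} W still reaches {T,V,X} ∋ V.
W↔V cannot be blocked by any observed set — no back-door set.

W→V: no observed back-door set.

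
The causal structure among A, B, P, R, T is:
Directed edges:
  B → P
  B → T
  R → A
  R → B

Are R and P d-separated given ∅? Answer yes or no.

Bayes-Ball from R | ∅ reaches {A,B,P,T}.
P ∈ reach(R|∅) ⇒ R ⊥̸ P | ∅.

No — R and P are d-connected given ∅.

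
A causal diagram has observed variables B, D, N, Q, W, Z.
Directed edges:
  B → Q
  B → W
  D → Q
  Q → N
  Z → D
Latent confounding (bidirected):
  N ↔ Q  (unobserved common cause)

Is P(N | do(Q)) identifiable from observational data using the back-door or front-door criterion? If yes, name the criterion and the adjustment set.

P(N|do(Q)): not identifiable (no BD/FD set).

desc(Q)\{Q}={N}; candidates ⊆ {B,D,W,Z}.
Q↔N: latent back-door arc(s) into Q.
size 0: {}; under {} Q still reaches {B,D,N,W,Z} ∋ N.
size 1: {B}, {D}, {W} …(+1); under {B} Q still reaches {D,N,Z} ∋ N.
size 2: {B,D}, {B,W}, {B,Z} …(+3); under {B,D} Q still reaches {N} ∋ N.
Q↔N cannot be blocked by any observed set — no back-door set.
No mediator lies on a directed Q→…→N path.
Neither criterion identifies P(N|do(Q)) in this graph.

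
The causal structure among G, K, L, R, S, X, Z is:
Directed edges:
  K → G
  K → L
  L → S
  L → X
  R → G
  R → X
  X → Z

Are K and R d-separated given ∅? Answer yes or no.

Yes — K ⊥ R | ∅.

Bayes-Ball from K | ∅ reaches {G,L,S,X,Z}.
R ∉ reach(K|∅) ⇒ K ⊥ R | ∅.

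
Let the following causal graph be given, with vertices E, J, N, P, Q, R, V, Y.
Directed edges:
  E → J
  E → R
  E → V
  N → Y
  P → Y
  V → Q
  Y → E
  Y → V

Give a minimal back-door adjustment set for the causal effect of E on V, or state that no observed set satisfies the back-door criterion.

E→V: minimal back-door set {Y}.

desc(E)\{E}={J,Q,R,V}; candidates ⊆ {N,P,Y}.
size 0: {}; under {} E still reaches {N,P,Q,V,Y} ∋ V.
{Y}: E⊥V given {Y} in G with E→· removed — back-door holds.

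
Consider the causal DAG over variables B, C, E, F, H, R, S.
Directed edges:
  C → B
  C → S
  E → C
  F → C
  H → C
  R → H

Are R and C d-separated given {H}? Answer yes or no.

Yes — R ⊥ C | {H}.

Bayes-Ball from R | {H} reaches ∅.
C ∉ reach(R|{H}) ⇒ R ⊥ C | {H}.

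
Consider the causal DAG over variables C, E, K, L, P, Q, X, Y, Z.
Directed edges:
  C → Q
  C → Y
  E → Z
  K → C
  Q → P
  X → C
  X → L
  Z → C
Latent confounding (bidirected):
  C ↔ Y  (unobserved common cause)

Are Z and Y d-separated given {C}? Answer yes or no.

Bayes-Ball from Z | {C} reaches {E,K,L,X,Y}.
Y ∈ reach(Z|{C}) ⇒ Z ⊥̸ Y | {C}.

No — Z and Y are d-connected given {C}.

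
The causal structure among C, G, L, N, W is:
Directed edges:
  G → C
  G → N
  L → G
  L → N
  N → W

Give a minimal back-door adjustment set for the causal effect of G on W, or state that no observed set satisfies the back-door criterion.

desc(G)\{G}={C,N,W}; candidates ⊆ {L}.
size 0: {}; under {} G still reaches {L,N,W} ∋ W.
{L}: G⊥W given {L} in G with G→· removed — back-door holds.

G→W: minimal back-door set {L}.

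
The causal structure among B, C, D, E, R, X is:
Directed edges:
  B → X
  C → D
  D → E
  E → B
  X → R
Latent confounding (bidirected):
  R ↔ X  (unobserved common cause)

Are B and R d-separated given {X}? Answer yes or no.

Bayes-Ball from B | {X} reaches {C,D,E,R}.
R ∈ reach(B|{X}) ⇒ B ⊥̸ R | {X}.

No — B and R are d-connected given {X}.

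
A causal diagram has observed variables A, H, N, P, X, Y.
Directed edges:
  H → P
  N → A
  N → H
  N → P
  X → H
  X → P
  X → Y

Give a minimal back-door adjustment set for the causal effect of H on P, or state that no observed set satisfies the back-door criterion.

H→P: minimal back-door set {N, X}.

desc(H)\{H}={P}; candidates ⊆ {A,N,X,Y}.
size 0: {}; under {} H still reaches {A,N,P,X,Y} ∋ P.
size 1: {A}, {N}, {X} …(+1); under {A} H still reaches {N,P,X,Y} ∋ P.
{N,X}: H⊥P given {N,X} in G with H→· removed — back-door holds.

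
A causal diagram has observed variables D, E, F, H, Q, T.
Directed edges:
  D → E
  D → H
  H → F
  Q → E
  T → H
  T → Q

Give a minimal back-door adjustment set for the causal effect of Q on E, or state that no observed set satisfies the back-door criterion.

desc(Q)\{Q}={E}; candidates ⊆ {D,F,H,T}.
∅: Q⊥E given ∅ in G with Q→· removed — back-door holds.

Q→E: minimal back-door set ∅.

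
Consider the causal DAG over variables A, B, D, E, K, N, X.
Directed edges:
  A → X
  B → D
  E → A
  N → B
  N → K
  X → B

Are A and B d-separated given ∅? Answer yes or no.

No — A and B are d-connected given ∅.

Bayes-Ball from A | ∅ reaches {B,D,E,X}.
B ∈ reach(A|∅) ⇒ A ⊥̸ B | ∅.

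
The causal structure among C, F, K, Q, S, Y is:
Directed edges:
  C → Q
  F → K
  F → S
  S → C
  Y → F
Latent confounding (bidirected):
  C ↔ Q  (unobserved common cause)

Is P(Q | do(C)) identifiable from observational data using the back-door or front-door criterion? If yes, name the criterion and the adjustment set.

desc(C)\{C}={Q}; candidates ⊆ {F,K,S,Y}.
C↔Q: latent back-door arc(s) into C.
size 0: {}; under {} C still reaches {F,K,Q,S,Y} ∋ Q.
size 1: {F}, {K}, {S} …(+1); under {F} C still reaches {Q,S} ∋ Q.
size 2: {F,K}, {F,S}, {F,Y} …(+3); under {F,K} C still reaches {Q,S} ∋ Q.
C↔Q cannot be blocked by any observed set — no back-door set.
No mediator lies on a directed C→…→Q path.
Neither criterion identifies P(Q|do(C)) in this graph.

P(Q|do(C)): not identifiable (no BD/FD set).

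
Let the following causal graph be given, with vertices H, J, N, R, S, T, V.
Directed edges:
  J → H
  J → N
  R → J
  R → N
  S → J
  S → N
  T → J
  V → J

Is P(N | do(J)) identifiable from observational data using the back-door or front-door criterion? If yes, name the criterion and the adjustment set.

desc(J)\{J}={H,N}; candidates ⊆ {R,S,T,V}.
size 0: {}; under {} J still reaches {N,R,S,T,V} ∋ N.
size 1: {R}, {S}, {T} …(+1); under {R} J still reaches {N,S,T,V} ∋ N.
{R,S}: J⊥N given {R,S} in G with J→· removed — back-door holds.
P(N|do(J)) = Σ_{R,S} P(N|J,R,S)·P(R,S).

P(N|do(J)): backdoor, adjust for {R, S}.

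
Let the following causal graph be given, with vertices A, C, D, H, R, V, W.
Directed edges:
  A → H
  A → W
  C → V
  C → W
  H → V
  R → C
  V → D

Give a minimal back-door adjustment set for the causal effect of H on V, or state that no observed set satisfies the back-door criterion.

desc(H)\{H}={D,V}; candidates ⊆ {A,C,R,W}.
∅: H⊥V given ∅ in G with H→· removed — back-door holds.

H→V: minimal back-door set ∅.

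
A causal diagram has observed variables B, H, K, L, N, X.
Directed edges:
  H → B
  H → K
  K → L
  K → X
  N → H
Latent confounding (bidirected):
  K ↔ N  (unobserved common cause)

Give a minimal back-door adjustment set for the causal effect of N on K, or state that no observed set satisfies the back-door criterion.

desc(N)\{N}={B,H,K,L,X}; candidates ⊆ {—}.
N↔K: latent back-door arc(s) into N.
size 0: {}; under {} N still reaches {K,L,X} ∋ K.
N↔K cannot be blocked by any observed set — no back-door set.

N→K: no observed back-door set.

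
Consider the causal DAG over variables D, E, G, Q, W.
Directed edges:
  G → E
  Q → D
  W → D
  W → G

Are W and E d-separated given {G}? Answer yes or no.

Bayes-Ball from W | {G} reaches {D}.
E ∉ reach(W|{G}) ⇒ W ⊥ E | {G}.

Yes — W ⊥ E | {G}.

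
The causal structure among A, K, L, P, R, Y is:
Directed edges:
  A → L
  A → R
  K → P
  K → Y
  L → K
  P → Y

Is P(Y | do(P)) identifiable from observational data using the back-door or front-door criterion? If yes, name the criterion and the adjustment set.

P(Y|do(P)): backdoor, adjust for {K}.

desc(P)\{P}={Y}; candidates ⊆ {A,K,L,R}.
size 0: {}; under {} P still reaches {A,K,L,R,Y} ∋ Y.
{K}: P⊥Y given {K} in G with P→· removed — back-door holds.
P(Y|do(P)) = Σ_{K} P(Y|P,K)·P(K).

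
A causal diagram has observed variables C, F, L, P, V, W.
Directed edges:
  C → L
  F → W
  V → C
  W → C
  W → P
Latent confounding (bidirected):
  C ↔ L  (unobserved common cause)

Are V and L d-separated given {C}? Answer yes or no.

Bayes-Ball from V | {C} reaches {F,L,P,W}.
L ∈ reach(V|{C}) ⇒ V ⊥̸ L | {C}.

No — V and L are d-connected given {C}.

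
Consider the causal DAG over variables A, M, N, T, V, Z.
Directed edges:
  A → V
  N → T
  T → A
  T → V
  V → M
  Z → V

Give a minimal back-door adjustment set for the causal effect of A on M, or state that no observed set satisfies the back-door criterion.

A→M: minimal back-door set {T}.

desc(A)\{A}={M,V}; candidates ⊆ {N,T,Z}.
size 0: {}; under {} A still reaches {M,N,T,V} ∋ M.
{T}: A⊥M given {T} in G with A→· removed — back-door holds.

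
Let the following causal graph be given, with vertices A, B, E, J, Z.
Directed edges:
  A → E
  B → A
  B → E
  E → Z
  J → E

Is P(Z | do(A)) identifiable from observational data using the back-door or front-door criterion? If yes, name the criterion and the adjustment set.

desc(A)\{A}={E,Z}; candidates ⊆ {B,J}.
size 0: {}; under {} A still reaches {B,E,Z} ∋ Z.
{B}: A⊥Z given {B} in G with A→· removed — back-door holds.
P(Z|do(A)) = Σ_{B} P(Z|A,B)·P(B).

P(Z|do(A)): backdoor, adjust for {B}.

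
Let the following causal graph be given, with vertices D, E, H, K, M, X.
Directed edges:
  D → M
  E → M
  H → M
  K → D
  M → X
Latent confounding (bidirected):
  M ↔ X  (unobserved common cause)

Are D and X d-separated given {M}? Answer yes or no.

No — D and X are d-connected given {M}.

Bayes-Ball from D | {M} reaches {E,H,K,X}.
X ∈ reach(D|{M}) ⇒ D ⊥̸ X | {M}.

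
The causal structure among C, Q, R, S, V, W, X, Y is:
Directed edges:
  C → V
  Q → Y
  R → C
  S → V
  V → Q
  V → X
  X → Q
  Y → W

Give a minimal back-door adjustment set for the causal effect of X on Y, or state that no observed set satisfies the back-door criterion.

X→Y: minimal back-door set {V}.

desc(X)\{X}={Q,W,Y}; candidates ⊆ {C,R,S,V}.
size 0: {}; under {} X still reaches {C,Q,R,S,V,W,Y} ∋ Y.
{V}: X⊥Y given {V} in G with X→· removed — back-door holds.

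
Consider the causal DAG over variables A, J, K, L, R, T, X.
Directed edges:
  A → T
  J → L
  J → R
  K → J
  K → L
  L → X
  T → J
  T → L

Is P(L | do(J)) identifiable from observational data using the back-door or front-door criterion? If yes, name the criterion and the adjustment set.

P(L|do(J)): backdoor, adjust for {K, T}.

desc(J)\{J}={L,R,X}; candidates ⊆ {A,K,T}.
size 0: {}; under {} J still reaches {A,K,L,T,X} ∋ L.
size 1: {A}, {K}, {T}; under {A} J still reaches {K,L,T,X} ∋ L.
{K,T}: J⊥L given {K,T} in G with J→· removed — back-door holds.
P(L|do(J)) = Σ_{K,T} P(L|J,K,T)·P(K,T).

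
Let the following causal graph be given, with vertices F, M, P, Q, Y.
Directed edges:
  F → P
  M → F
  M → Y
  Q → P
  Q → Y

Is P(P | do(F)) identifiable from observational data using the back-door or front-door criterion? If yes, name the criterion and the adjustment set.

desc(F)\{F}={P}; candidates ⊆ {M,Q,Y}.
∅: F⊥P given ∅ in G with F→· removed — back-door holds.
P(P|do(F)) = P(P|F) — no adjustment needed.

P(P|do(F)): backdoor, adjust for ∅.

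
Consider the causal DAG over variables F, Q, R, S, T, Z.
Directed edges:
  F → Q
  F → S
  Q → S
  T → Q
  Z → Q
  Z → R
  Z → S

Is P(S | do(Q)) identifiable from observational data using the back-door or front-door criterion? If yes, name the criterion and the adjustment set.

desc(Q)\{Q}={S}; candidates ⊆ {F,R,T,Z}.
size 0: {}; under {} Q still reaches {F,R,S,T,Z} ∋ S.
size 1: {F}, {R}, {T} …(+1); under {F} Q still reaches {R,S,T,Z} ∋ S.
{F,Z}: Q⊥S given {F,Z} in G with Q→· removed — back-door holds.
P(S|do(Q)) = Σ_{F,Z} P(S|Q,F,Z)·P(F,Z).

P(S|do(Q)): backdoor, adjust for {F, Z}.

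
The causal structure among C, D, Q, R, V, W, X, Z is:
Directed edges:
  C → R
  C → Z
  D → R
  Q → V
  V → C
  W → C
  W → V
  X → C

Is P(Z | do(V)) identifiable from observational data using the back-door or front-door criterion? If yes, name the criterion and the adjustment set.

desc(V)\{V}={C,R,Z}; candidates ⊆ {D,Q,W,X}.
size 0: {}; under {} V still reaches {C,Q,R,W,Z} ∋ Z.
{W}: V⊥Z given {W} in G with V→· removed — back-door holds.
P(Z|do(V)) = Σ_{W} P(Z|V,W)·P(W).

P(Z|do(V)): backdoor, adjust for {W}.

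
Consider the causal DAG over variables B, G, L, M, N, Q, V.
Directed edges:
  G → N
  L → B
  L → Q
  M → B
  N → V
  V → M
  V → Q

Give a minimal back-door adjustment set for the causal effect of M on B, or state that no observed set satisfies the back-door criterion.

M→B: minimal back-door set ∅.

desc(M)\{M}={B}; candidates ⊆ {G,L,N,Q,V}.
∅: M⊥B given ∅ in G with M→· removed — back-door holds.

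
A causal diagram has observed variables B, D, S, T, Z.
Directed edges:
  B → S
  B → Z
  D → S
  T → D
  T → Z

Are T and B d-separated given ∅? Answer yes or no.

Yes — T ⊥ B | ∅.

Bayes-Ball from T | ∅ reaches {D,S,Z}.
B ∉ reach(T|∅) ⇒ T ⊥ B | ∅.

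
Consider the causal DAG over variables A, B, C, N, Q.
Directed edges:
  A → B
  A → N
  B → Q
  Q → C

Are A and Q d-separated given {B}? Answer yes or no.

Bayes-Ball from A | {B} reaches {N}.
Q ∉ reach(A|{B}) ⇒ A ⊥ Q | {B}.

Yes — A ⊥ Q | {B}.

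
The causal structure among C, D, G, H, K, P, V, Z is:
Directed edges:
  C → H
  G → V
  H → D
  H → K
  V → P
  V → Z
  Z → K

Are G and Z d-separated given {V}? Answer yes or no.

Yes — G ⊥ Z | {V}.

Bayes-Ball from G | {V} reaches ∅.
Z ∉ reach(G|{V}) ⇒ G ⊥ Z | {V}.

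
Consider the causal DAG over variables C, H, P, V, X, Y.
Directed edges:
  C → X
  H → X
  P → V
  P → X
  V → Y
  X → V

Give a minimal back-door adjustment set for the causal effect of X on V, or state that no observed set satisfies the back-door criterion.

desc(X)\{X}={V,Y}; candidates ⊆ {C,H,P}.
size 0: {}; under {} X still reaches {C,H,P,V,Y} ∋ V.
{P}: X⊥V given {P} in G with X→· removed — back-door holds.

X→V: minimal back-door set {P}.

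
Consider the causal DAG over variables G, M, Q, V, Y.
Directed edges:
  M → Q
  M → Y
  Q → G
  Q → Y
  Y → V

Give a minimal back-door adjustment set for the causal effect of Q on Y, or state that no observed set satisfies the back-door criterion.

Q→Y: minimal back-door set {M}.

desc(Q)\{Q}={G,V,Y}; candidates ⊆ {M}.
size 0: {}; under {} Q still reaches {M,V,Y} ∋ Y.
{M}: Q⊥Y given {M} in G with Q→· removed — back-door holds.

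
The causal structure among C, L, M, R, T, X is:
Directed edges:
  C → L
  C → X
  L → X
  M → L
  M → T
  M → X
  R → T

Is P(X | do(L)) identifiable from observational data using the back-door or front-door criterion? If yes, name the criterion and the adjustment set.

desc(L)\{L}={X}; candidates ⊆ {C,M,R,T}.
size 0: {}; under {} L still reaches {C,M,T,X} ∋ X.
size 1: {C}, {M}, {R} …(+1); under {C} L still reaches {M,T,X} ∋ X.
{C,M}: L⊥X given {C,M} in G with L→· removed — back-door holds.
P(X|do(L)) = Σ_{C,M} P(X|L,C,M)·P(C,M).

P(X|do(L)): backdoor, adjust for {C, M}.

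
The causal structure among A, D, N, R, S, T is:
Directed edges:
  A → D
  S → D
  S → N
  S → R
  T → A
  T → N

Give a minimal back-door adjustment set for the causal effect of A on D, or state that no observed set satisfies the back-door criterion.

A→D: minimal back-door set ∅.

desc(A)\{A}={D}; candidates ⊆ {N,R,S,T}.
∅: A⊥D given ∅ in G with A→· removed — back-door holds.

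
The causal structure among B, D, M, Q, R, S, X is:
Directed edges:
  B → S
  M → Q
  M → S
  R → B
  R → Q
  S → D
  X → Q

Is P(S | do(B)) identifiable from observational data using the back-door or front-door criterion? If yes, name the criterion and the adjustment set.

desc(B)\{B}={D,S}; candidates ⊆ {M,Q,R,X}.
∅: B⊥S given ∅ in G with B→· removed — back-door holds.
P(S|do(B)) = P(S|B) — no adjustment needed.

P(S|do(B)): backdoor, adjust for ∅.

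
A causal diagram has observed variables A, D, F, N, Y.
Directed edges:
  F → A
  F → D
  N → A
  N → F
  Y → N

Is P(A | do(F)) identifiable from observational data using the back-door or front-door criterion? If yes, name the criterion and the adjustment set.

P(A|do(F)): backdoor, adjust for {N}.

desc(F)\{F}={A,D}; candidates ⊆ {N,Y}.
size 0: {}; under {} F still reaches {A,N,Y} ∋ A.
{N}: F⊥A given {N} in G with F→· removed — back-door holds.
P(A|do(F)) = Σ_{N} P(A|F,N)·P(N).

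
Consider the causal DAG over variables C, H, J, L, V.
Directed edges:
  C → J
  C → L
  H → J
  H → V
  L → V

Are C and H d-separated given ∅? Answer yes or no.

Bayes-Ball from C | ∅ reaches {J,L,V}.
H ∉ reach(C|∅) ⇒ C ⊥ H | ∅.

Yes — C ⊥ H | ∅.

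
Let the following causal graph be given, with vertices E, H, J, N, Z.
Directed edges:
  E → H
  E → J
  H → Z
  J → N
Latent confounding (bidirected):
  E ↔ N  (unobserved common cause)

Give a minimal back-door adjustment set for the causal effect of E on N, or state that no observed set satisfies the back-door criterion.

desc(E)\{E}={H,J,N,Z}; candidates ⊆ {—}.
E↔N: latent back-door arc(s) into E.
size 0: {}; under {} E still reaches {N} ∋ N.
E↔N cannot be blocked by any observed set — no back-door set.

E→N: no observed back-door set.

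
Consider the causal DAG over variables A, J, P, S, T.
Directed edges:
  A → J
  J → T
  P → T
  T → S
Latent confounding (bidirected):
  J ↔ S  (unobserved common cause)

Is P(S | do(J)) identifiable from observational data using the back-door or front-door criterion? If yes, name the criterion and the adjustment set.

P(S|do(J)): frontdoor, adjust for {T}.

desc(J)\{J}={S,T}; candidates ⊆ {A,P}.
J↔S: latent back-door arc(s) into J.
size 0: {}; under {} J still reaches {A,S} ∋ S.
size 1: {A}, {P}; under {A} J still reaches {S} ∋ S.
size 2: {A,P}; under {A,P} J still reaches {S} ∋ S.
J↔S cannot be blocked by any observed set — no back-door set.
{T}: (i) intercepts every directed J→S path; (ii) no back-door J→{T}; (iii) {J} blocks every back-door {T}→S. Front-door holds.
P(S|do(J)) = Σ_{T} P(T|J) Σ_{J'} P(S|T,J')P(J').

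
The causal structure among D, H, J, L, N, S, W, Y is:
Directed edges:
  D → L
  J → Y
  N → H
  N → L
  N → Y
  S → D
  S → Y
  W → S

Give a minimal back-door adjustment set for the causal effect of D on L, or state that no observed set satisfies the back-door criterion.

desc(D)\{D}={L}; candidates ⊆ {H,J,N,S,W,Y}.
∅: D⊥L given ∅ in G with D→· removed — back-door holds.

D→L: minimal back-door set ∅.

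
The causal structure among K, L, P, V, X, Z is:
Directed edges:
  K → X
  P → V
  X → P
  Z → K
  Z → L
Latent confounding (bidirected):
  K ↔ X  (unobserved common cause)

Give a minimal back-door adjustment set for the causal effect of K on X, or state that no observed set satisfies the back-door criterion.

K→X: no observed back-door set.

desc(K)\{K}={P,V,X}; candidates ⊆ {L,Z}.
K↔X: latent back-door arc(s) into K.
size 0: {}; under {} K still reaches {L,P,V,X,Z} ∋ X.
size 1: {L}, {Z}; under {L} K still reaches {P,V,X,Z} ∋ X.
size 2: {L,Z}; under {L,Z} K still reaches {P,V,X} ∋ X.
K↔X cannot be blocked by any observed set — no back-door set.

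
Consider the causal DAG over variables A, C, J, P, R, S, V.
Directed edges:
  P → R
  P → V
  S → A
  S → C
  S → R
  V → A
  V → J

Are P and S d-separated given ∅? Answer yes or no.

Bayes-Ball from P | ∅ reaches {A,J,R,V}.
S ∉ reach(P|∅) ⇒ P ⊥ S | ∅.

Yes — P ⊥ S | ∅.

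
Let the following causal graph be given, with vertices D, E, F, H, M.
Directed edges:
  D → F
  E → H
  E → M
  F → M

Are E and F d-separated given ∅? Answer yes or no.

Yes — E ⊥ F | ∅.

Bayes-Ball from E | ∅ reaches {H,M}.
F ∉ reach(E|∅) ⇒ E ⊥ F | ∅.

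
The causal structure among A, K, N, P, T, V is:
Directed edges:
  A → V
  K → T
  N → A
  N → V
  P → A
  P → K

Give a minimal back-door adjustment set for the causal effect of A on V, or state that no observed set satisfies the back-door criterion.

desc(A)\{A}={V}; candidates ⊆ {K,N,P,T}.
size 0: {}; under {} A still reaches {K,N,P,T,V} ∋ V.
{N}: A⊥V given {N} in G with A→· removed — back-door holds.

A→V: minimal back-door set {N}.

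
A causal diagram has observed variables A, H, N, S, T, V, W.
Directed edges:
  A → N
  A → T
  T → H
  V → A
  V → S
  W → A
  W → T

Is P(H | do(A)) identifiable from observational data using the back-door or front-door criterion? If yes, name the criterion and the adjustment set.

P(H|do(A)): backdoor, adjust for {W}.

desc(A)\{A}={H,N,T}; candidates ⊆ {S,V,W}.
size 0: {}; under {} A still reaches {H,S,T,V,W} ∋ H.
{W}: A⊥H given {W} in G with A→· removed — back-door holds.
P(H|do(A)) = Σ_{W} P(H|A,W)·P(W).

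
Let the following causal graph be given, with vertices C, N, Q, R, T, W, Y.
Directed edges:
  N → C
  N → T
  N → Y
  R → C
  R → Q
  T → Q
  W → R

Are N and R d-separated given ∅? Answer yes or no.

Yes — N ⊥ R | ∅.

Bayes-Ball from N | ∅ reaches {C,Q,T,Y}.
R ∉ reach(N|∅) ⇒ N ⊥ R | ∅.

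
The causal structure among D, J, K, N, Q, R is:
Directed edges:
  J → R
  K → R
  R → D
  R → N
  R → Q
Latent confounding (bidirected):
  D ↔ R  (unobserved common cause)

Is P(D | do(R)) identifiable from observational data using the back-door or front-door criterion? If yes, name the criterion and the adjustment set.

desc(R)\{R}={D,N,Q}; candidates ⊆ {J,K}.
R↔D: latent back-door arc(s) into R.
size 0: {}; under {} R still reaches {D,J,K} ∋ D.
size 1: {J}, {K}; under {J} R still reaches {D,K} ∋ D.
size 2: {J,K}; under {J,K} R still reaches {D} ∋ D.
R↔D cannot be blocked by any observed set — no back-door set.
No mediator lies on a directed R→…→D path.
Neither criterion identifies P(D|do(R)) in this graph.

P(D|do(R)): not identifiable (no BD/FD set).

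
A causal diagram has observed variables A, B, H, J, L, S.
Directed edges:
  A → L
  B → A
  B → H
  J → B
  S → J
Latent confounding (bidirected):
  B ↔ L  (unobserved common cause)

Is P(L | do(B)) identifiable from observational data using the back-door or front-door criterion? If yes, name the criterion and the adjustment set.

desc(B)\{B}={A,H,L}; candidates ⊆ {J,S}.
B↔L: latent back-door arc(s) into B.
size 0: {}; under {} B still reaches {J,L,S} ∋ L.
size 1: {J}, {S}; under {J} B still reaches {L} ∋ L.
size 2: {J,S}; under {J,S} B still reaches {L} ∋ L.
B↔L cannot be blocked by any observed set — no back-door set.
{A}: (i) intercepts every directed B→L path; (ii) no back-door B→{A}; (iii) {B} blocks every back-door {A}→L. Front-door holds.
P(L|do(B)) = Σ_{A} P(A|B) Σ_{B'} P(L|A,B')P(B').

P(L|do(B)): frontdoor, adjust for {A}.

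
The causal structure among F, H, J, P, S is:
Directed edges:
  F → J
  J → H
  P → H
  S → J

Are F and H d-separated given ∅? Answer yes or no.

No — F and H are d-connected given ∅.

Bayes-Ball from F | ∅ reaches {H,J}.
H ∈ reach(F|∅) ⇒ F ⊥̸ H | ∅.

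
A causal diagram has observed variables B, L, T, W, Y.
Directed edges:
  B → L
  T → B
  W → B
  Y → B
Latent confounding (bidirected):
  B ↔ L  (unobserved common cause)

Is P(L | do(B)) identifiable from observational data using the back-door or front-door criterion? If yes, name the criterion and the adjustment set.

P(L|do(B)): not identifiable (no BD/FD set).

desc(B)\{B}={L}; candidates ⊆ {T,W,Y}.
B↔L: latent back-door arc(s) into B.
size 0: {}; under {} B still reaches {L,T,W,Y} ∋ L.
size 1: {T}, {W}, {Y}; under {T} B still reaches {L,W,Y} ∋ L.
size 2: {T,W}, {T,Y}, {W,Y}; under {T,W} B still reaches {L,Y} ∋ L.
B↔L cannot be blocked by any observed set — no back-door set.
No mediator lies on a directed B→…→L path.
Neither criterion identifies P(L|do(B)) in this graph.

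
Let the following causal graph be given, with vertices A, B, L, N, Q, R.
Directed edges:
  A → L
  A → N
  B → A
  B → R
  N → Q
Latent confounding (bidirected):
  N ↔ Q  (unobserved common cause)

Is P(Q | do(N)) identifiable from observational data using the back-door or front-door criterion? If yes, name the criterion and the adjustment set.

P(Q|do(N)): not identifiable (no BD/FD set).

desc(N)\{N}={Q}; candidates ⊆ {A,B,L,R}.
N↔Q: latent back-door arc(s) into N.
size 0: {}; under {} N still reaches {A,B,L,Q,R} ∋ Q.
size 1: {A}, {B}, {L} …(+1); under {A} N still reaches {Q} ∋ Q.
size 2: {A,B}, {A,L}, {A,R} …(+3); under {A,B} N still reaches {Q} ∋ Q.
N↔Q cannot be blocked by any observed set — no back-door set.
No mediator lies on a directed N→…→Q path.
Neither criterion identifies P(Q|do(N)) in this graph.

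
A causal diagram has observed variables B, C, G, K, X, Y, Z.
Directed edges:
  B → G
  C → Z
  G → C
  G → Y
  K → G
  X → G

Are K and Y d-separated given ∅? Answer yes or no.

Bayes-Ball from K | ∅ reaches {C,G,Y,Z}.
Y ∈ reach(K|∅) ⇒ K ⊥̸ Y | ∅.

No — K and Y are d-connected given ∅.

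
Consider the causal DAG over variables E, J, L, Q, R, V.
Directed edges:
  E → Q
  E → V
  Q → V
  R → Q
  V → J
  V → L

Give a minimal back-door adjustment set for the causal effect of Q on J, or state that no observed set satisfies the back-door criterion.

Q→J: minimal back-door set {E}.

desc(Q)\{Q}={J,L,V}; candidates ⊆ {E,R}.
size 0: {}; under {} Q still reaches {E,J,L,R,V} ∋ J.
{E}: Q⊥J given {E} in G with Q→· removed — back-door holds.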